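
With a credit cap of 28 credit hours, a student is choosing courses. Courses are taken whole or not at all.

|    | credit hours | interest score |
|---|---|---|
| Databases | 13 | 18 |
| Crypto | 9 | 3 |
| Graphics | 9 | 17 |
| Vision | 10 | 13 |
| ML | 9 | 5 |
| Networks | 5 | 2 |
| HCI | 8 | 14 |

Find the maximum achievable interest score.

Treat it as a binary knapsack problem.
Take Graphics, Vision, and HCI: credit hours 9 + 10 + 8 = 27 ≤ 28, interest score 17 + 13 + 14 = 44.
No other feasible combination does better.

44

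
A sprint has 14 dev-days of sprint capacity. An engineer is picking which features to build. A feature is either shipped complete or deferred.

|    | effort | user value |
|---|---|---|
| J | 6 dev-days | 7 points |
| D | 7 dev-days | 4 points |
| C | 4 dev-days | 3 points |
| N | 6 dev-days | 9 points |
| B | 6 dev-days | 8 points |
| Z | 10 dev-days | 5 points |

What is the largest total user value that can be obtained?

17

Allowing fractional choices, the relaxed optimum would be about 19.3, but features are indivisible.
J + B: effort 6 + 6 = 12 ≤ 14, user value 7 + 8 = 15.
N + B: effort 6 + 6 = 12 ≤ 14, user value 9 + 8 = 17.
J + N: effort 6 + 6 = 12 ≤ 14, user value 7 + 9 = 16.
Best is N and B with total user value 17.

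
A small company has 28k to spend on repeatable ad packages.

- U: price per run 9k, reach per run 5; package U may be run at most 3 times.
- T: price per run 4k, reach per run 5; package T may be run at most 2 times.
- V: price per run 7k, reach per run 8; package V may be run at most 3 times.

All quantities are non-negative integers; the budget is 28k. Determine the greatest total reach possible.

This is a bounded integer knapsack.
Take 1×T and 3×V: price 25 ≤ 28, reach 1·5 + 3·8 = 29.
No other integer combination yields more.

29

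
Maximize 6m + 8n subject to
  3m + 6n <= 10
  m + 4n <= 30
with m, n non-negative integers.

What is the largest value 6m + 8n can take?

18

(m,n)=(3,0) is feasible, giving 18.
(m,n)=(2,0) is feasible, giving 12.
Maximum is 18 at (m,n)=(3,0).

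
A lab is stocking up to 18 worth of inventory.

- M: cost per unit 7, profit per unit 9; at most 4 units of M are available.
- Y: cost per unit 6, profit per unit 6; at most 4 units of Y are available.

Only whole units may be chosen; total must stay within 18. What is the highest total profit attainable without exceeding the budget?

This is a bounded integer knapsack.
3×Y: cost 18 ≤ 18, profit 3·6 = 18.
2×M: cost 14 ≤ 18, profit 2·9 = 18.
Best is 18.

18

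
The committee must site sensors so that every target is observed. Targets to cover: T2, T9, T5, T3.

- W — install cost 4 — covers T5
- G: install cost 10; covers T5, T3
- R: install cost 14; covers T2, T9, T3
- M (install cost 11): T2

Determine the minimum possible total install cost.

18

Choose W and R: together they cover T2, T9, T5, T3 — every target.
Total install cost: 4 + 14 = 18.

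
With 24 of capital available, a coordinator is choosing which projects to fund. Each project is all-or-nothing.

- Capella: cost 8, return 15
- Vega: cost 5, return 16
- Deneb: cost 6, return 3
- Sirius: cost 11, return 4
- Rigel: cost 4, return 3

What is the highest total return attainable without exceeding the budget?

37

This is a 0-1 knapsack instance.
Take Capella, Vega, Deneb, and Rigel: cost 8 + 5 + 6 + 4 = 23 ≤ 24, return 15 + 16 + 3 + 3 = 37.
No other feasible combination does better.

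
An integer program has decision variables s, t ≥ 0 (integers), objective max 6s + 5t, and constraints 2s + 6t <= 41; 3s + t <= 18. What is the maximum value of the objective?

49

Relaxing integrality, the LP optimum is 52.31 at (s,t) = (4.19, 5.44), which is not an integer point.
(s,t)=(4,5) is feasible, giving 49.
(s,t)=(4,4) is feasible, giving 44.
No feasible integer point exceeds 49.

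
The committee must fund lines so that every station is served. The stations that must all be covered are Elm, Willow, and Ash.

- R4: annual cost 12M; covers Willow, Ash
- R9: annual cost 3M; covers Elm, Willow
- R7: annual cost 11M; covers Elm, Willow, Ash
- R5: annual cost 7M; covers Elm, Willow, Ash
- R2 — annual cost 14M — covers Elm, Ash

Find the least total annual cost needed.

7

This is a weighted set-cover instance.
The greedy cost-per-new-station heuristic would pick R9 and R5 for 10, but a cheaper cover exists.
R5 alone covers Elm, Willow, Ash — every station.
Total annual cost: 7.
No cover costs less than 7.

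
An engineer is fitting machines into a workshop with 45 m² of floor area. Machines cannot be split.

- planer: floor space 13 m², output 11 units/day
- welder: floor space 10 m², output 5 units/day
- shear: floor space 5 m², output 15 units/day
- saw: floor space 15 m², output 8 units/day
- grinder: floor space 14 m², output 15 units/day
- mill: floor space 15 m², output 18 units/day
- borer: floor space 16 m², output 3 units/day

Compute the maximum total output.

Allowing fractional choices, the relaxed optimum would be about 57.3, but machines are indivisible.
planer + welder + shear + mill: floor space 13 + 10 + 5 + 15 = 43 ≤ 45, output 11 + 5 + 15 + 18 = 49.
shear + grinder + mill: floor space 5 + 14 + 15 = 34 ≤ 45, output 15 + 15 + 18 = 48.
welder + shear + grinder + mill: floor space 10 + 5 + 14 + 15 = 44 ≤ 45, output 5 + 15 + 15 + 18 = 53.
Best is welder, shear, grinder, and mill with total output 53.

53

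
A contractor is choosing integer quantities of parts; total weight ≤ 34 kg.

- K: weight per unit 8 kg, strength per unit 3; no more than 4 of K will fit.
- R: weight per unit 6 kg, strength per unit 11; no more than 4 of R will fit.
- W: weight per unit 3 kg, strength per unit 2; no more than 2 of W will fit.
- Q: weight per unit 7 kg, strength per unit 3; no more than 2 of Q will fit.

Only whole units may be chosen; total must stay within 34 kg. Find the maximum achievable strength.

R has the best ratio (11/6); taking only R gives at most 4×11 = 44 (stopped by the supply cap of 4).
Mixing does better — 4×R, 1×W, and 1×Q: weight 34 ≤ 34, strength 4·11 + 1·2 + 1·3 = 49.

49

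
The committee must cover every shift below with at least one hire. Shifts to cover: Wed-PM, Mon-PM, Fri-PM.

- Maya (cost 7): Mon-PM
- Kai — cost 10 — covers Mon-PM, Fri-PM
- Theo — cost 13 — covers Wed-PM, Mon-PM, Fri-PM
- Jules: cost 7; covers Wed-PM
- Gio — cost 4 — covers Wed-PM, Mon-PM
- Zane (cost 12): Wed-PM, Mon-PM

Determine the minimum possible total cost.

This is an integer covering problem.
The greedy cost-per-new-shift heuristic would pick Gio and Kai for 14, but a cheaper cover exists.
Theo alone covers Wed-PM, Mon-PM, Fri-PM — every shift.
Total cost: 13.
No cover costs less than 13.

13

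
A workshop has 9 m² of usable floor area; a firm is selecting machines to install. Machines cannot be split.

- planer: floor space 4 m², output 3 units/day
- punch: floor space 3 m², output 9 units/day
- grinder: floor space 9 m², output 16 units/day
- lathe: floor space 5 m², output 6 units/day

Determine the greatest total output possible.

16

Take grinder: floor space 9 ≤ 9, output 16.
No other feasible combination does better.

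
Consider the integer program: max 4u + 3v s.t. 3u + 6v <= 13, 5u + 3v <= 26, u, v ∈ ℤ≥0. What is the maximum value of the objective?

Relaxing integrality, the LP optimum is 17.33 at (u,v) = (4.33, 0), which is not an integer point.
(u,v)=(4,0): 3·4+6·0=12≤13, 5·4+3·0=20≤26, objective 16.
(u,v)=(3,0): 3·3+6·0=9≤13, 5·3+3·0=15≤26, objective 12.
Maximum is 16 at (u,v)=(4,0).

16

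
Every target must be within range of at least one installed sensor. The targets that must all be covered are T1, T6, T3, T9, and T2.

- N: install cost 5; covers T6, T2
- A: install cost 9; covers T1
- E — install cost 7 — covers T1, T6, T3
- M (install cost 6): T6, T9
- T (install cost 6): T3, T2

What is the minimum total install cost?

Choose N, E, and M: together they cover T1, T6, T3, T9, T2 — every target.
Total install cost: 5 + 7 + 6 = 18.
No cover costs less than 18.

18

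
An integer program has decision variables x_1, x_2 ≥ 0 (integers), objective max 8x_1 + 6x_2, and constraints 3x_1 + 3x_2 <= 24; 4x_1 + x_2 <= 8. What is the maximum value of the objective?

(x_1,x_2)=(0,8): 3·0+3·8=24≤24, 4·0+1·8=8≤8, objective 48.
(x_1,x_2)=(0,7): 3·0+3·7=21≤24, 4·0+1·7=7≤8, objective 42.
The best lattice point is (0,8), giving 48.

48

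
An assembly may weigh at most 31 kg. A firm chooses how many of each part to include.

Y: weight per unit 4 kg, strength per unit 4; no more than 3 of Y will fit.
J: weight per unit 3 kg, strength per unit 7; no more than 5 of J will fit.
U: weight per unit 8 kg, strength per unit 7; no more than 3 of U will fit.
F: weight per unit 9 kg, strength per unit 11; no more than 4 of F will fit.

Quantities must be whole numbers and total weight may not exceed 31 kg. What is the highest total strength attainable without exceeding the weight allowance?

J has the best ratio (7/3); taking only J gives at most 5×7 = 35 (stopped by the supply cap of 5).
Mixing does better — 4×J and 2×F: weight 30 ≤ 31, strength 4·7 + 2·11 = 50.

50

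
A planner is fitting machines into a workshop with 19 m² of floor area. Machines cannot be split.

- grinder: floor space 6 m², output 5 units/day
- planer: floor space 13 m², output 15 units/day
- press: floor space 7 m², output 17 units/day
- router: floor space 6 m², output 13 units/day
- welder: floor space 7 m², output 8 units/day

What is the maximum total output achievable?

35

Treat it as a binary knapsack problem.
Allowing fractional choices, the relaxed optimum would be about 36.9, but machines are indivisible.
planer + router: floor space 13 + 6 = 19 ≤ 19, output 15 + 13 = 28.
press + router: floor space 7 + 6 = 13 ≤ 19, output 17 + 13 = 30.
grinder + press + router: floor space 6 + 7 + 6 = 19 ≤ 19, output 5 + 17 + 13 = 35.
Best is grinder, press, and router with total output 35.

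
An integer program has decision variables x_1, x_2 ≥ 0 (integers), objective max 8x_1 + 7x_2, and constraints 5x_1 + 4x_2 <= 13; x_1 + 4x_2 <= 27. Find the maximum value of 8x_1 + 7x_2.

22

The continuous relaxation peaks at (0, 3.25) with value 22.75; rounding to a feasible lattice point costs some objective.
(x_1,x_2)=(1,2): 5·1+4·2=13≤13, 1·1+4·2=9≤27, objective 22.
(x_1,x_2)=(0,3): 5·0+4·3=12≤13, 1·0+4·3=12≤27, objective 21.
(x_1,x_2)=(1,1): 5·1+4·1=9≤13, 1·1+4·1=5≤27, objective 15.
No feasible integer point exceeds 22.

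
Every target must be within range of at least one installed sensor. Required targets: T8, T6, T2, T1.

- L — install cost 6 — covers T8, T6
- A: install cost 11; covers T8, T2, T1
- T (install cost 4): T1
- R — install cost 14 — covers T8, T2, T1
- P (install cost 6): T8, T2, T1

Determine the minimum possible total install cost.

This is a weighted set-cover instance.
Choose L and P: together they cover T8, T6, T2, T1 — every target.
Total install cost: 6 + 6 = 12.

12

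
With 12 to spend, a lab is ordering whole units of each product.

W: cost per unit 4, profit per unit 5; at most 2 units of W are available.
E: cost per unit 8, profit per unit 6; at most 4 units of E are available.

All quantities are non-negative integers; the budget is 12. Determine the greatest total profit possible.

11

1×W and 1×E: cost 12 ≤ 12, profit 1·5 + 1·6 = 11.
2×W: cost 8 ≤ 12, profit 2·5 = 10.
Best is 11.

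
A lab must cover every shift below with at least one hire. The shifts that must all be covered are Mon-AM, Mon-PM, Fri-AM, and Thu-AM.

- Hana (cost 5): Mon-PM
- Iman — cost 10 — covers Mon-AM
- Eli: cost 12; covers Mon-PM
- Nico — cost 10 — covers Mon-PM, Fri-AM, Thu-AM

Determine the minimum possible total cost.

20

Choose Iman and Nico: together they cover Mon-AM, Mon-PM, Fri-AM, Thu-AM — every shift.
Total cost: 10 + 10 = 20.
No cover costs less than 20.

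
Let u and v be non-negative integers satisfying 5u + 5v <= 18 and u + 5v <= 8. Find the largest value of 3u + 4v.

10

(u,v)=(2,1): 5·2+5·1=15≤18, 1·2+5·1=7≤8, objective 10.
(u,v)=(3,0): 5·3+5·0=15≤18, 1·3+5·0=3≤8, objective 9.
(u,v)=(1,1): 5·1+5·1=10≤18, 1·1+5·1=6≤8, objective 7.
(u,v)=(2,0): 5·2+5·0=10≤18, 1·2+5·0=2≤8, objective 6.
Maximum is 10 at (u,v)=(2,1).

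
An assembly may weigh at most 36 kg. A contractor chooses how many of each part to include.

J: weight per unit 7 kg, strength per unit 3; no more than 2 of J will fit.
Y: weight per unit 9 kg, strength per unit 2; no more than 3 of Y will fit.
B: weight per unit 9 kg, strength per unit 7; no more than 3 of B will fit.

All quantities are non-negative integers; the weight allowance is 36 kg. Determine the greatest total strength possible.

24

B has the best ratio (7/9); taking only B gives at most 3×7 = 21 (stopped by the supply cap of 3).
Mixing does better — 1×J and 3×B: weight 34 ≤ 36, strength 1·3 + 3·7 = 24.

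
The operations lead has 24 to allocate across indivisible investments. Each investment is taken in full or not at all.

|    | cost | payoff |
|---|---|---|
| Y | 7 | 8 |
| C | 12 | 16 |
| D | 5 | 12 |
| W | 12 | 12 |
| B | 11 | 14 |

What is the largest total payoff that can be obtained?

This is an integer program with binary decision variables.
Y + C + D: cost 7 + 12 + 5 = 24 ≤ 24, payoff 8 + 16 + 12 = 36.
Y + D + B: cost 7 + 5 + 11 = 23 ≤ 24, payoff 8 + 12 + 14 = 34.
Best is Y, C, and D with total payoff 36.

36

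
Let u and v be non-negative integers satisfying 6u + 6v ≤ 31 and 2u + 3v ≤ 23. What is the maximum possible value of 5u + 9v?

The continuous relaxation peaks at (0, 5.17) with value 46.50; rounding to a feasible lattice point costs some objective.
(u,v)=(0,5): 6·0+6·5=30≤31, 2·0+3·5=15≤23, objective 45.
(u,v)=(1,4): 6·1+6·4=30≤31, 2·1+3·4=14≤23, objective 41.
(u,v)=(0,4): 6·0+6·4=24≤31, 2·0+3·4=12≤23, objective 36.
The best lattice point is (0,5), giving 45.

45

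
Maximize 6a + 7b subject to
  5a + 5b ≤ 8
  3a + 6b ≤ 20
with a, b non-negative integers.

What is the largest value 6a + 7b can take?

7

Relaxing integrality, the LP optimum is 11.20 at (a,b) = (0, 1.6), which is not an integer point.
(a,b)=(0,1) is feasible, giving 7.
(a,b)=(1,0) is feasible, giving 6.
(a,b)=(0,0) is feasible, giving 0.
No feasible integer point exceeds 7.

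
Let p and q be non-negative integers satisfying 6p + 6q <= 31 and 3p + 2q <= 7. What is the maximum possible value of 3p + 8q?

24

Relaxing integrality, the LP optimum is 28.00 at (p,q) = (0, 3.5), which is not an integer point.
(p,q)=(0,3): 6·0+6·3=18≤31, 3·0+2·3=6≤7, objective 24.
(p,q)=(1,2): 6·1+6·2=18≤31, 3·1+2·2=7≤7, objective 19.
(p,q)=(0,2): 6·0+6·2=12≤31, 3·0+2·2=4≤7, objective 16.
No feasible integer point exceeds 24.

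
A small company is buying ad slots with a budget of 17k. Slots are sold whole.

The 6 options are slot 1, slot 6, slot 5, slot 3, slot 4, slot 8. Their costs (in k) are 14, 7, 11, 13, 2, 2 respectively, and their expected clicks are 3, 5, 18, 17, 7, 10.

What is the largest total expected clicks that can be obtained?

slot 3 + slot 4 + slot 8: cost 13 + 2 + 2 = 17 ≤ 17, expected clicks 17 + 7 + 10 = 34.
slot 5 + slot 4 + slot 8: cost 11 + 2 + 2 = 15 ≤ 17, expected clicks 18 + 7 + 10 = 35.
slot 5 + slot 8: cost 11 + 2 = 13 ≤ 17, expected clicks 18 + 10 = 28.
Best is slot 5, slot 4, and slot 8 with total expected clicks 35.

35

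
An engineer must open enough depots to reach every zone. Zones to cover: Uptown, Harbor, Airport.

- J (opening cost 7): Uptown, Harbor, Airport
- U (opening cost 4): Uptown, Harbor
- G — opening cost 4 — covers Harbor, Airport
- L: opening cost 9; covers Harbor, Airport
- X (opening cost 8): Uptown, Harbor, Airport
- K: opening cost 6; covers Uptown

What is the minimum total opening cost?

7

The greedy cost-per-new-zone heuristic would pick U and G for 8, but a cheaper cover exists.
J alone covers Uptown, Harbor, Airport — every zone.
Total opening cost: 7.
No cover costs less than 7.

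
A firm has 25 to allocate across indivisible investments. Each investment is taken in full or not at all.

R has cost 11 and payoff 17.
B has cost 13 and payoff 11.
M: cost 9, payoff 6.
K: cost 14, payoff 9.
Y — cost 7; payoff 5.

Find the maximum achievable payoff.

Allowing fractional choices, the relaxed optimum would be about 28.7, but investments are indivisible.
R + B: cost 11 + 13 = 24 ≤ 25, payoff 17 + 11 = 28.
R + K: cost 11 + 14 = 25 ≤ 25, payoff 17 + 9 = 26.
R + M: cost 11 + 9 = 20 ≤ 25, payoff 17 + 6 = 23.
Best is R and B with total payoff 28.

28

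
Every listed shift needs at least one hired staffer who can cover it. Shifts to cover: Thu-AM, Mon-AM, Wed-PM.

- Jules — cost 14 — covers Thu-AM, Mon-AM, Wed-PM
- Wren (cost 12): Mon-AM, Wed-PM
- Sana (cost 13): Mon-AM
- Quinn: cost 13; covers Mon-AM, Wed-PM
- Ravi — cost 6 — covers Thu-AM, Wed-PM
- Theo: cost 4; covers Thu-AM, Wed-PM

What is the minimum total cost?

The greedy cost-per-new-shift heuristic would pick Theo and Wren for 16, but a cheaper cover exists.
Jules alone covers Thu-AM, Mon-AM, Wed-PM — every shift.
Total cost: 14.
No cover costs less than 14.

14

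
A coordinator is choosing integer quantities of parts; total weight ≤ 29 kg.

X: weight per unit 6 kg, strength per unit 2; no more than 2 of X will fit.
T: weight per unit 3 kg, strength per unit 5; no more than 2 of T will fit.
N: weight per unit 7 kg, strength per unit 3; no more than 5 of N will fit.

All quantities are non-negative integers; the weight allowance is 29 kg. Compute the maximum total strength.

19

T has the best ratio (5/3); taking only T gives at most 2×5 = 10 (stopped by the supply cap of 2).
Mixing does better — 2×T and 3×N: weight 27 ≤ 29, strength 2·5 + 3·3 = 19.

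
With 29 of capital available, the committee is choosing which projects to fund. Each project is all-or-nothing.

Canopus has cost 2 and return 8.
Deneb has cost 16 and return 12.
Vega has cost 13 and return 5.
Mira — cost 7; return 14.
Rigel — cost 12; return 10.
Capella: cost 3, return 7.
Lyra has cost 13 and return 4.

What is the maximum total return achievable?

Allowing fractional choices, the relaxed optimum would be about 42.8, but projects are indivisible.
Canopus + Deneb + Mira: cost 2 + 16 + 7 = 25 ≤ 29, return 8 + 12 + 14 = 34.
Canopus + Mira + Rigel + Capella: cost 2 + 7 + 12 + 3 = 24 ≤ 29, return 8 + 14 + 10 + 7 = 39.
Canopus + Deneb + Mira + Capella: cost 2 + 16 + 7 + 3 = 28 ≤ 29, return 8 + 12 + 14 + 7 = 41.
Best is Canopus, Deneb, Mira, and Capella with total return 41.

41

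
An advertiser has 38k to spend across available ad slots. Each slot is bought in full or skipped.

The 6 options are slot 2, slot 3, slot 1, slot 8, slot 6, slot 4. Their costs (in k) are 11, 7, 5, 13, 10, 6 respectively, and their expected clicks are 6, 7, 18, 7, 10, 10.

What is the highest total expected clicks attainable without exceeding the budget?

Allowing fractional choices, the relaxed optimum would be about 50.5, but ad slots are indivisible.
slot 1 + slot 8 + slot 6 + slot 4: cost 5 + 13 + 10 + 6 = 34 ≤ 38, expected clicks 18 + 7 + 10 + 10 = 45.
slot 3 + slot 1 + slot 6 + slot 4: cost 7 + 5 + 10 + 6 = 28 ≤ 38, expected clicks 7 + 18 + 10 + 10 = 45.
The maximum expected clicks is 45; one optimal choice is slot 3, slot 1, slot 6, and slot 4.

45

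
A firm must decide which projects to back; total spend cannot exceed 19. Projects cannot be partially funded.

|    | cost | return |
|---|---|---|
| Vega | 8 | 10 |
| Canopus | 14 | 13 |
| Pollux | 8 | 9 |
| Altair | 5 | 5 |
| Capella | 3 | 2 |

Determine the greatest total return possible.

Allowing fractional choices, the relaxed optimum would be about 22.0, but projects are indivisible.
Vega + Pollux: cost 8 + 8 = 16 ≤ 19, return 10 + 9 = 19.
Vega + Pollux + Capella: cost 8 + 8 + 3 = 19 ≤ 19, return 10 + 9 + 2 = 21.
Best is Vega, Pollux, and Capella with total return 21.

21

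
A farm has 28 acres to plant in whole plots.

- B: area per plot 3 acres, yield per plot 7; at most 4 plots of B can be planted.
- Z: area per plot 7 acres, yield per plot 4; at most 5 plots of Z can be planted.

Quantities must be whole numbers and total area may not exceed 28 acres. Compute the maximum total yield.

36

This is a bounded integer knapsack.
B has the best ratio (7/3); taking only B gives at most 4×7 = 28 (stopped by the supply cap of 4).
Mixing does better — 4×B and 2×Z: area 26 ≤ 28, yield 4·7 + 2·4 = 36.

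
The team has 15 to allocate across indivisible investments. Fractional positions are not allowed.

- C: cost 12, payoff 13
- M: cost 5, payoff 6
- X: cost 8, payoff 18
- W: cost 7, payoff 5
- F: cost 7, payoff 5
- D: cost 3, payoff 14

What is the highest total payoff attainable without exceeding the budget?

32

Take X and D: cost 8 + 3 = 11 ≤ 15, payoff 18 + 14 = 32.
No other feasible combination does better.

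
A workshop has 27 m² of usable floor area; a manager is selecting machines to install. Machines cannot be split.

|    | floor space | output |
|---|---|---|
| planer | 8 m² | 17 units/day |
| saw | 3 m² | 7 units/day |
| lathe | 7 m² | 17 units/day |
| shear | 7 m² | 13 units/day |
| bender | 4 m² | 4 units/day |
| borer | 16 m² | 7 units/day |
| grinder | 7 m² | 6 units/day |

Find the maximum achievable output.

This is a 0-1 knapsack instance.
Take planer, saw, lathe, and shear: floor space 8 + 3 + 7 + 7 = 25 ≤ 27, output 17 + 7 + 17 + 13 = 54.
No other feasible combination does better.

54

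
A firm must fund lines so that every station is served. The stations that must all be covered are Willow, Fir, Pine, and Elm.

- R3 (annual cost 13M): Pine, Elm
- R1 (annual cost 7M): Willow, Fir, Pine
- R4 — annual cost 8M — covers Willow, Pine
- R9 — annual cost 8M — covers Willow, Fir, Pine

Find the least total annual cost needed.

Choose R3 and R1: together they cover Willow, Fir, Pine, Elm — every station.
Total annual cost: 13 + 7 = 20.

20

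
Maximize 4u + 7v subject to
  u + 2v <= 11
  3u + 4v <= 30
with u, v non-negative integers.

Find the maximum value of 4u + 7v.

42

The continuous relaxation peaks at (8, 1.5) with value 42.50; rounding to a feasible lattice point costs some objective.
(u,v)=(7,2): 1·7+2·2=11≤11, 3·7+4·2=29≤30, objective 42.
(u,v)=(8,1): 1·8+2·1=10≤11, 3·8+4·1=28≤30, objective 39.
(u,v)=(6,2): 1·6+2·2=10≤11, 3·6+4·2=26≤30, objective 38.
(u,v)=(9,0): 1·9+2·0=9≤11, 3·9+4·0=27≤30, objective 36.
The best lattice point is (7,2), giving 42.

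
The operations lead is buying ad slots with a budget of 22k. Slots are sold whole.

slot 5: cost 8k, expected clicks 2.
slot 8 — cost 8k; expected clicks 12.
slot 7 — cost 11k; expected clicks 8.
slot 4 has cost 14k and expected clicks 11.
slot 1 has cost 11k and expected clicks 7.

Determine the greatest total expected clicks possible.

Treat it as a binary knapsack problem.
slot 8 + slot 4: cost 8 + 14 = 22 ≤ 22, expected clicks 12 + 11 = 23.
slot 8 + slot 7: cost 8 + 11 = 19 ≤ 22, expected clicks 12 + 8 = 20.
slot 8 + slot 1: cost 8 + 11 = 19 ≤ 22, expected clicks 12 + 7 = 19.
Best is slot 8 and slot 4 with total expected clicks 23.

23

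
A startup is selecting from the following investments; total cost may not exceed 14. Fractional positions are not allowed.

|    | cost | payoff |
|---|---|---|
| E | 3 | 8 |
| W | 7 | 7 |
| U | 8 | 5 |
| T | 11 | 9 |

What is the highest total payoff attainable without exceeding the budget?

17

This is an integer program with binary decision variables.
E + U: cost 3 + 8 = 11 ≤ 14, payoff 8 + 5 = 13.
E + T: cost 3 + 11 = 14 ≤ 14, payoff 8 + 9 = 17.
E + W: cost 3 + 7 = 10 ≤ 14, payoff 8 + 7 = 15.
Best is E and T with total payoff 17.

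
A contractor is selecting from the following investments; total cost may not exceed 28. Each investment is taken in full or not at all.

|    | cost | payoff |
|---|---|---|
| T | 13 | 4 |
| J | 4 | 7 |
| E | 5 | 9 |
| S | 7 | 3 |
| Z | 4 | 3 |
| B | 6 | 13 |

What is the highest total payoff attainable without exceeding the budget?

Allowing fractional choices, the relaxed optimum would be about 35.6, but investments are indivisible.
J + E + S + Z + B: cost 4 + 5 + 7 + 4 + 6 = 26 ≤ 28, payoff 7 + 9 + 3 + 3 + 13 = 35.
T + J + E + B: cost 13 + 4 + 5 + 6 = 28 ≤ 28, payoff 4 + 7 + 9 + 13 = 33.
J + E + Z + B: cost 4 + 5 + 4 + 6 = 19 ≤ 28, payoff 7 + 9 + 3 + 13 = 32.
Best is J, E, S, Z, and B with total payoff 35.

35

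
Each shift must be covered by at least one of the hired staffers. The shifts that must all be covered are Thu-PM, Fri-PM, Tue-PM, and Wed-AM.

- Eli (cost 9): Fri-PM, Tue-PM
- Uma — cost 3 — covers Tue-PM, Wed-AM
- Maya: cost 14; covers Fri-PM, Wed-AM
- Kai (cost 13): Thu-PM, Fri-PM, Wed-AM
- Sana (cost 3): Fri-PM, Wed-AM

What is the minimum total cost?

This is a weighted set-cover instance.
Choose Uma and Kai: together they cover Thu-PM, Fri-PM, Tue-PM, Wed-AM — every shift.
Total cost: 3 + 13 = 16.

16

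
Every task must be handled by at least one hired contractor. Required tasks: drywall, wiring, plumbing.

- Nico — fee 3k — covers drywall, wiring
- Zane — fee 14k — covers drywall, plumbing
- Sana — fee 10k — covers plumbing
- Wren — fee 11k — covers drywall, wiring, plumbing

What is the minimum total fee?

The greedy cost-per-new-task heuristic would pick Nico and Sana for 13, but a cheaper cover exists.
Wren alone covers drywall, wiring, plumbing — every task.
Total fee: 11.
No cover costs less than 11.

11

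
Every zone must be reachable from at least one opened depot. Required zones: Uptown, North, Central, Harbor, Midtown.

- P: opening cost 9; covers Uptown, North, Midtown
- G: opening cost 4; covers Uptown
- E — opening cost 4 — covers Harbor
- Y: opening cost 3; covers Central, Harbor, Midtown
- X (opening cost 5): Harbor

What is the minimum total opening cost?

The greedy cost-per-new-zone heuristic would pick Y, G, and P for 16, but a cheaper cover exists.
Choose P and Y: together they cover Uptown, North, Central, Harbor, Midtown — every zone.
Total opening cost: 9 + 3 = 12.
No cover costs less than 12.

12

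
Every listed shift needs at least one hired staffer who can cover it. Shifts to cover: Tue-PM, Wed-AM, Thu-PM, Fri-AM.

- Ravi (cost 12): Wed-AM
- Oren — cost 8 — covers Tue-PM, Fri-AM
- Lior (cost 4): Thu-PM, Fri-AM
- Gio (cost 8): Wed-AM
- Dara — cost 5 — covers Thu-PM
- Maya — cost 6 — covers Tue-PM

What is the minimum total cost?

18

Choose Lior, Gio, and Maya: together they cover Tue-PM, Wed-AM, Thu-PM, Fri-AM — every shift.
Total cost: 4 + 8 + 6 = 18.
No cover costs less than 18.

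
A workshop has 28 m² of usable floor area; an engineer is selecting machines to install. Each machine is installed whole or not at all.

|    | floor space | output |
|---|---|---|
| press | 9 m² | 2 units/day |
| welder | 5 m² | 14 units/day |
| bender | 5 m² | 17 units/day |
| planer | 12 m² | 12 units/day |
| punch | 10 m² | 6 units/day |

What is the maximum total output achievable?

Take welder, bender, and planer: floor space 5 + 5 + 12 = 22 ≤ 28, output 14 + 17 + 12 = 43.
No other feasible combination does better.

43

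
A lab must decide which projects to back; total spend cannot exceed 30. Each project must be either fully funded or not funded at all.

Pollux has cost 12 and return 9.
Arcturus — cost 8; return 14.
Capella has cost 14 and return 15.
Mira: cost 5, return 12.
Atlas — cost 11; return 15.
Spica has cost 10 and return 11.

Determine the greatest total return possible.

42

This is a 0-1 knapsack instance.
Allowing fractional choices, the relaxed optimum would be about 47.6, but projects are indivisible.
Capella + Mira + Atlas: cost 14 + 5 + 11 = 30 ≤ 30, return 15 + 12 + 15 = 42.
Arcturus + Mira + Atlas: cost 8 + 5 + 11 = 24 ≤ 30, return 14 + 12 + 15 = 41.
Arcturus + Capella + Mira: cost 8 + 14 + 5 = 27 ≤ 30, return 14 + 15 + 12 = 41.
Best is Capella, Mira, and Atlas with total return 42.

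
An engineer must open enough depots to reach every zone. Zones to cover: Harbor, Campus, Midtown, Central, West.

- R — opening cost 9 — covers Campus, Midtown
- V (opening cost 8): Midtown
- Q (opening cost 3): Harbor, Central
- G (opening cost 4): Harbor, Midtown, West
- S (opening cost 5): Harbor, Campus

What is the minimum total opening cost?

12

Choose Q, G, and S: together they cover Harbor, Campus, Midtown, Central, West — every zone.
Total opening cost: 3 + 4 + 5 = 12.
No cover costs less than 12.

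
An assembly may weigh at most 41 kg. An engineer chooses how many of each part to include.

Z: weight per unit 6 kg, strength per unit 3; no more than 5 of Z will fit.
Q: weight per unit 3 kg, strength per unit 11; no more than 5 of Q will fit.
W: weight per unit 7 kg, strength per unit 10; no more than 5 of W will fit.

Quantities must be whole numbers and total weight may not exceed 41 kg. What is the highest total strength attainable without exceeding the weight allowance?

85

This is a bounded integer knapsack.
Take 5×Q and 3×W: weight 36 ≤ 41, strength 5·11 + 3·10 = 85.
Q has the best ratio (11/3) and is taken to its limit of 5; remaining capacity is filled optimally with the others.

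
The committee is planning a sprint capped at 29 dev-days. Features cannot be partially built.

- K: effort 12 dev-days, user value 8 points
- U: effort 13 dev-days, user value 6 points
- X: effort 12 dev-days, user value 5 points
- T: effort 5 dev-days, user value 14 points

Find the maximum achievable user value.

27

Allowing fractional choices, the relaxed optimum would be about 27.5, but features are indivisible.
K + X + T: effort 12 + 12 + 5 = 29 ≤ 29, user value 8 + 5 + 14 = 27.
K + T: effort 12 + 5 = 17 ≤ 29, user value 8 + 14 = 22.
Best is K, X, and T with total user value 27.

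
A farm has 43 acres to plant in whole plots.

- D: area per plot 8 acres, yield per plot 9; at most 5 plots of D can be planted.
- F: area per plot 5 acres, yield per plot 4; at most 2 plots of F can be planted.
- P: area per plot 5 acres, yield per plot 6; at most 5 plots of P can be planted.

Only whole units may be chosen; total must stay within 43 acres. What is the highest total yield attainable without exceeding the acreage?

48

Take 2×D and 5×P: area 41 ≤ 43, yield 2·9 + 5·6 = 48.
P has the best ratio (6/5) and is taken to its limit of 5; remaining capacity is filled optimally with the others.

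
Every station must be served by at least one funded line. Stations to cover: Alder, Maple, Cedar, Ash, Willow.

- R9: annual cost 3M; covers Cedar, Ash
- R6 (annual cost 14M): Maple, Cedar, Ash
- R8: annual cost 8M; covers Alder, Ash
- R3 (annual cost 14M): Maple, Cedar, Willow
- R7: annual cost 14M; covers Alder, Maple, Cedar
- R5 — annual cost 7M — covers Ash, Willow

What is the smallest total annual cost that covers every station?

The greedy cost-per-new-station heuristic would pick R9, R3, and R8 for 25, but a cheaper cover exists.
Choose R7 and R5: together they cover Alder, Maple, Cedar, Ash, Willow — every station.
Total annual cost: 14 + 7 = 21.
No cover costs less than 21.

21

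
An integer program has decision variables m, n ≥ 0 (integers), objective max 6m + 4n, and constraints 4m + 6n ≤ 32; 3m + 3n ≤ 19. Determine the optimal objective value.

36

Relaxing integrality, the LP optimum is 38.00 at (m,n) = (6.33, 0), which is not an integer point.
(m,n)=(6,0): 4·6+6·0=24≤32, 3·6+3·0=18≤19, objective 36.
(m,n)=(5,1): 4·5+6·1=26≤32, 3·5+3·1=18≤19, objective 34.
No feasible integer point exceeds 36.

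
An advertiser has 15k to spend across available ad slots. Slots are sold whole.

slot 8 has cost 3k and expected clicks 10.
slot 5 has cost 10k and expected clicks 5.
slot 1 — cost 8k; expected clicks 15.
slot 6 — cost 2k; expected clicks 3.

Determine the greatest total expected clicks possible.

Take slot 8, slot 1, and slot 6: cost 3 + 8 + 2 = 13 ≤ 15, expected clicks 10 + 15 + 3 = 28.
No other feasible combination does better.

28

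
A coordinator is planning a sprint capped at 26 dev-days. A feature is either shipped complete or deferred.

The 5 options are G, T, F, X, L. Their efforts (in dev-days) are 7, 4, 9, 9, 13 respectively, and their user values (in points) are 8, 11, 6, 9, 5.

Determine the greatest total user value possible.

This is a 0-1 knapsack instance.
Allowing fractional choices, the relaxed optimum would be about 32.0, but features are indivisible.
T + F + X: effort 4 + 9 + 9 = 22 ≤ 26, user value 11 + 6 + 9 = 26.
G + T + X: effort 7 + 4 + 9 = 20 ≤ 26, user value 8 + 11 + 9 = 28.
Best is G, T, and X with total user value 28.

28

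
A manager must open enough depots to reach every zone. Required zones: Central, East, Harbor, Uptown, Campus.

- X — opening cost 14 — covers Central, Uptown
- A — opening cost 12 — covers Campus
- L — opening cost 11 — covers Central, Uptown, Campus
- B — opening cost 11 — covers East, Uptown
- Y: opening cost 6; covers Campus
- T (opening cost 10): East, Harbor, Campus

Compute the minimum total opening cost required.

Choose L and T: together they cover Central, East, Harbor, Uptown, Campus — every zone.
Total opening cost: 11 + 10 = 21.
No cover costs less than 21.

21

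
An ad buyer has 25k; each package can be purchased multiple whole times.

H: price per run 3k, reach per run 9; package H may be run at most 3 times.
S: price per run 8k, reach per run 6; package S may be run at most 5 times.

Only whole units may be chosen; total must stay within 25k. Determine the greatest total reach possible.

H has the best ratio (9/3); taking only H gives at most 3×9 = 27 (stopped by the supply cap of 3).
Mixing does better — 3×H and 2×S: price 25 ≤ 25, reach 3·9 + 2·6 = 39.

39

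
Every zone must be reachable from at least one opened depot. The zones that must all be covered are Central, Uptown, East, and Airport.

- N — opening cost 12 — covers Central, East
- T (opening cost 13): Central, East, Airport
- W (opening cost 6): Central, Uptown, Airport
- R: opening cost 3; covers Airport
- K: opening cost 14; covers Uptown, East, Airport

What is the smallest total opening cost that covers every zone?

18

Choose N and W: together they cover Central, Uptown, East, Airport — every zone.
Total opening cost: 12 + 6 = 18.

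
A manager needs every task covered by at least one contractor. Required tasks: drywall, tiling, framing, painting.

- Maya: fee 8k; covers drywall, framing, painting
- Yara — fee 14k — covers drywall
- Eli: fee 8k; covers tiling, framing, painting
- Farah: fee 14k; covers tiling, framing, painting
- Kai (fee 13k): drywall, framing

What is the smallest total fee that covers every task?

16

Choose Maya and Eli: together they cover drywall, tiling, framing, painting — every task.
Total fee: 8 + 8 = 16.
No cover costs less than 16.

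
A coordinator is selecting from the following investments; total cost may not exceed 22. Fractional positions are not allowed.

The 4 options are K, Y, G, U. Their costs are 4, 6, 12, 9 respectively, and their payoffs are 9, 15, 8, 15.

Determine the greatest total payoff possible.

39

K + Y + G: cost 4 + 6 + 12 = 22 ≤ 22, payoff 9 + 15 + 8 = 32.
K + Y + U: cost 4 + 6 + 9 = 19 ≤ 22, payoff 9 + 15 + 15 = 39.
Best is K, Y, and U with total payoff 39.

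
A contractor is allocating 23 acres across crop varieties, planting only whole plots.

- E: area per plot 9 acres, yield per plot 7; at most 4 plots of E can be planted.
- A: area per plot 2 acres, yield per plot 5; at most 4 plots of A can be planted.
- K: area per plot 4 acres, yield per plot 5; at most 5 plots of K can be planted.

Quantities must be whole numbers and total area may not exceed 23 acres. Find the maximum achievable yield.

35

4×A and 3×K: area 20 ≤ 23, yield 4·5 + 3·5 = 35.
3×A and 4×K: area 22 ≤ 23, yield 3·5 + 4·5 = 35.
Best is 35.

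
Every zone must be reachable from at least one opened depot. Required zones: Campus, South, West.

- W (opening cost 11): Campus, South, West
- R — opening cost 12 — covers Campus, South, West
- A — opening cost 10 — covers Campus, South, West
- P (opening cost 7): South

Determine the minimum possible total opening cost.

10

This is an integer covering problem.
A alone covers Campus, South, West — every zone.
Total opening cost: 10.
No cover costs less than 10.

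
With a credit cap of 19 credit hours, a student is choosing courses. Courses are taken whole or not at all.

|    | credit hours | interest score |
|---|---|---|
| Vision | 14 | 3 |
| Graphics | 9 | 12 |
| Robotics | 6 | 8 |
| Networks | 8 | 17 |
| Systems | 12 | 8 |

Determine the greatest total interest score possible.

29

Allowing fractional choices, the relaxed optimum would be about 31.7, but courses are indivisible.
Graphics + Networks: credit hours 9 + 8 = 17 ≤ 19, interest score 12 + 17 = 29.
Graphics + Robotics: credit hours 9 + 6 = 15 ≤ 19, interest score 12 + 8 = 20.
Robotics + Networks: credit hours 6 + 8 = 14 ≤ 19, interest score 8 + 17 = 25.
Best is Graphics and Networks with total interest score 29.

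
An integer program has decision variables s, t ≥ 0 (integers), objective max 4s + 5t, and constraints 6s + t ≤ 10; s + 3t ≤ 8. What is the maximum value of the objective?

Relaxing integrality, the LP optimum is 16.35 at (s,t) = (1.29, 2.24), which is not an integer point.
(s,t)=(1,2): 6·1+1·2=8≤10, 1·1+3·2=7≤8, objective 14.
(s,t)=(0,2): 6·0+1·2=2≤10, 1·0+3·2=6≤8, objective 10.
(s,t)=(1,1): 6·1+1·1=7≤10, 1·1+3·1=4≤8, objective 9.
Maximum is 14 at (s,t)=(1,2).

14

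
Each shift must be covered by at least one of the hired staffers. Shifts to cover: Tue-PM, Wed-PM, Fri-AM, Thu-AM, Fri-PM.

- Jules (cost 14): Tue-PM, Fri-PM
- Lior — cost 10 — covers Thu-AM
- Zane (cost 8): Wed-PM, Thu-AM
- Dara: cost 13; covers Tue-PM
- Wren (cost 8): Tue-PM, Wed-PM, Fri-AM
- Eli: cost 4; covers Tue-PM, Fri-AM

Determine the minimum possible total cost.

Choose Jules, Zane, and Eli: together they cover Tue-PM, Wed-PM, Fri-AM, Thu-AM, Fri-PM — every shift.
Total cost: 14 + 8 + 4 = 26.
No cover costs less than 26.

26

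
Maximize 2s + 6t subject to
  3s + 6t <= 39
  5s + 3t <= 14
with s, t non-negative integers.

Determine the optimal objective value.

(s,t)=(0,4): 3·0+6·4=24≤39, 5·0+3·4=12≤14, objective 24.
(s,t)=(1,3): 3·1+6·3=21≤39, 5·1+3·3=14≤14, objective 20.
(s,t)=(0,3): 3·0+6·3=18≤39, 5·0+3·3=9≤14, objective 18.
No feasible integer point exceeds 24.

24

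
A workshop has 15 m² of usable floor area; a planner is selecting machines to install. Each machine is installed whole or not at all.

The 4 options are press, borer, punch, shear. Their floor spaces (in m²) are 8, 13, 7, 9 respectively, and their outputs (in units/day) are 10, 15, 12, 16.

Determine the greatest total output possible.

22

This is an integer program with binary decision variables.
Take press and punch: floor space 8 + 7 = 15 ≤ 15, output 10 + 12 = 22.
No other feasible combination does better.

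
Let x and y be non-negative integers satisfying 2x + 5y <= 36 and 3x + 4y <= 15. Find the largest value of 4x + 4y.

(x,y)=(5,0) is feasible, giving 20.
(x,y)=(4,0) is feasible, giving 16.
No feasible integer point exceeds 20.

20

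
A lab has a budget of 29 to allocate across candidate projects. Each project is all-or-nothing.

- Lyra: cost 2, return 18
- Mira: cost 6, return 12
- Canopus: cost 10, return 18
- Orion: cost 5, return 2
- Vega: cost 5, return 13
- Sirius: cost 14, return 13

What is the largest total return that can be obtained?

Allowing fractional choices, the relaxed optimum would be about 66.6, but projects are indivisible.
Lyra + Mira + Canopus + Vega: cost 2 + 6 + 10 + 5 = 23 ≤ 29, return 18 + 12 + 18 + 13 = 61.
Lyra + Mira + Vega + Sirius: cost 2 + 6 + 5 + 14 = 27 ≤ 29, return 18 + 12 + 13 + 13 = 56.
Lyra + Mira + Canopus + Orion + Vega: cost 2 + 6 + 10 + 5 + 5 = 28 ≤ 29, return 18 + 12 + 18 + 2 + 13 = 63.
Best is Lyra, Mira, Canopus, Orion, and Vega with total return 63.

63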